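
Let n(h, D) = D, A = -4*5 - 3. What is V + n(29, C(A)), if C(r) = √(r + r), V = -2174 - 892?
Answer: -3066 + I*√46 ≈ -3066.0 + 6.7823*I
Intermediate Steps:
V = -3066
A = -23 (A = -20 - 3 = -23)
C(r) = √2*√r (C(r) = √(2*r) = √2*√r)
V + n(29, C(A)) = -3066 + √2*√(-23) = -3066 + √2*(I*√23) = -3066 + I*√46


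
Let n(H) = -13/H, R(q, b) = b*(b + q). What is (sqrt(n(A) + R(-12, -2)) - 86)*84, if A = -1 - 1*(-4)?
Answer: -7224 + 28*sqrt(213) ≈ -6815.4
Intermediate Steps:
A = 3 (A = -1 + 4 = 3)
(sqrt(n(A) + R(-12, -2)) - 86)*84 = (sqrt(-13/3 - 2*(-2 - 12)) - 86)*84 = (sqrt(-13*1/3 - 2*(-14)) - 86)*84 = (sqrt(-13/3 + 28) - 86)*84 = (sqrt(71/3) - 86)*84 = (sqrt(213)/3 - 86)*84 = (-86 + sqrt(213)/3)*84 = -7224 + 28*sqrt(213)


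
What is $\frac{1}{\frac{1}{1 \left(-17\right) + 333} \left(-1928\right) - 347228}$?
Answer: $- \frac{79}{27431494} \approx -2.8799 \cdot 10^{-6}$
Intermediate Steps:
$\frac{1}{\frac{1}{1 \left(-17\right) + 333} \left(-1928\right) - 347228} = \frac{1}{\frac{1}{-17 + 333} \left(-1928\right) - 347228} = \frac{1}{\frac{1}{316} \left(-1928\right) - 347228} = \frac{1}{- \frac{482}{79} - 347228} = \frac{1}{- \frac{27431494}{79}} = - \frac{79}{27431494}$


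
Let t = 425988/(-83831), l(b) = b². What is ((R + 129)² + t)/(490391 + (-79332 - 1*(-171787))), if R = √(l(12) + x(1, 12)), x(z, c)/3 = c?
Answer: 469898421/16286854342 + 258*√5/97141 ≈ 0.034790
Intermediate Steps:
x(z, c) = 3*c
R = 6*√5 (R = √(12² + 3*12) = √(144 + 36) = √180 = 6*√5 ≈ 13.416)
t = -425988/83831 (t = 425988*(-1/83831) = -425988/83831 ≈ -5.0815)
((R + 129)² + t)/(490391 + (-79332 - 1*(-171787))) = ((6*√5 + 129)² - 425988/83831)/(490391 + (-79332 - 1*(-171787))) = ((129 + 6*√5)² - 425988/83831)/(490391 + (-79332 + 171787)) = (-425988/83831 + (129 + 6*√5)²)/(490391 + 92455) = (-425988/83831 + (129 + 6*√5)²)/582846 = (-425988/83831 + (129 + 6*√5)²)*(1/582846) = -70998/8143427171 + (129 + 6*√5)²/582846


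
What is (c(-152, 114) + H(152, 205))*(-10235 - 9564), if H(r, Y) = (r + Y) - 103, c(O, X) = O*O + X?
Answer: -464722128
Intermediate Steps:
c(O, X) = X + O² (c(O, X) = O² + X = X + O²)
H(r, Y) = -103 + Y + r (H(r, Y) = (Y + r) - 103 = -103 + Y + r)
(c(-152, 114) + H(152, 205))*(-10235 - 9564) = ((114 + (-152)²) + (-103 + 205 + 152))*(-10235 - 9564) = ((114 + 23104) + 254)*(-19799) = (23218 + 254)*(-19799) = 23472*(-19799) = -464722128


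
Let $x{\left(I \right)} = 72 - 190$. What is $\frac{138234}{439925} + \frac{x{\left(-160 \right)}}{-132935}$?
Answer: $\frac{3685609588}{11696285975} \approx 0.31511$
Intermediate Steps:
$x{\left(I \right)} = -118$ ($x{\left(I \right)} = 72 - 190 = -118$)
$\frac{138234}{439925} + \frac{x{\left(-160 \right)}}{-132935} = \frac{138234}{439925} - \frac{118}{-132935} = 138234 \cdot \frac{1}{439925} - - \frac{118}{132935} = \frac{138234}{439925} + \frac{118}{132935} = \frac{3685609588}{11696285975}$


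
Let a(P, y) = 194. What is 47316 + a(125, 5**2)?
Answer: 47510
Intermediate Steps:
47316 + a(125, 5**2) = 47316 + 194 = 47510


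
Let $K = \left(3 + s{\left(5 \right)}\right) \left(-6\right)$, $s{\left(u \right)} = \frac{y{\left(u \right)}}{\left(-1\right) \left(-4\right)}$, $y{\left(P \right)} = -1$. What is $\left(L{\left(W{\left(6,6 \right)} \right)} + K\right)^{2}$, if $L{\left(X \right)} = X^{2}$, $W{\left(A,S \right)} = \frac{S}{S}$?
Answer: $\frac{961}{4} \approx 240.25$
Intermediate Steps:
$W{\left(A,S \right)} = 1$
$s{\left(u \right)} = - \frac{1}{4}$ ($s{\left(u \right)} = - \frac{1}{\left(-1\right) \left(-4\right)} = - \frac{1}{4}$)
$K = - \frac{33}{2}$ ($K = \left(3 - \frac{1}{4}\right) \left(-6\right) = \frac{11}{4} \left(-6\right) = - \frac{33}{2} \approx -16.5$)
$\left(L{\left(W{\left(6,6 \right)} \right)} + K\right)^{2} = \left(1^{2} - \frac{33}{2}\right)^{2} = \left(1 - \frac{33}{2}\right)^{2} = \left(- \frac{31}{2}\right)^{2} = \frac{961}{4}$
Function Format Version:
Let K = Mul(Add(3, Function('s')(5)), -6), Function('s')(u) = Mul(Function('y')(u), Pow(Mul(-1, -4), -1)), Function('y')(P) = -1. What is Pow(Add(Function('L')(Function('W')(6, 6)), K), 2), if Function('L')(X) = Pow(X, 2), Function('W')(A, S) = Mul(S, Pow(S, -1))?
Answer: Rational(961, 4) ≈ 240.25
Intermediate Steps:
Function('W')(A, S) = 1
Function('s')(u) = Rational(-1, 4) (Function('s')(u) = Mul(-1, Pow(Mul(-1, -4), -1)) = Mul(-1, Pow(4, -1)) = Mul(-1, Rational(1, 4)) = Rational(-1, 4))
K = Rational(-33, 2) (K = Mul(Add(3, Rational(-1, 4)), -6) = Mul(Rational(11, 4), -6) = Rational(-33, 2) ≈ -16.500)
Pow(Add(Function('L')(Function('W')(6, 6)), K), 2) = Pow(Add(Pow(1, 2), Rational(-33, 2)), 2) = Pow(Add(1, Rational(-33, 2)), 2) = Pow(Rational(-31, 2), 2) = Rational(961, 4)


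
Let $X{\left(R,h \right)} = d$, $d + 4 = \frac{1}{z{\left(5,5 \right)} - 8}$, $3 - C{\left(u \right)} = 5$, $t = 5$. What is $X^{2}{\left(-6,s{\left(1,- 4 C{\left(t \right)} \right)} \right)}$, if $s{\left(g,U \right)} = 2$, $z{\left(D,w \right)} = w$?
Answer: $\frac{169}{9} \approx 18.778$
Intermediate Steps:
$C{\left(u \right)} = -2$ ($C{\left(u \right)} = 3 - 5 = -2$)
$d = - \frac{13}{3}$ ($d = -4 + \frac{1}{5 - 8} = -4 + \frac{1}{-3} = -4 - \frac{1}{3} = - \frac{13}{3} \approx -4.3333$)
$X{\left(R,h \right)} = - \frac{13}{3}$
$X^{2}{\left(-6,s{\left(1,- 4 C{\left(t \right)} \right)} \right)} = \left(- \frac{13}{3}\right)^{2} = \frac{169}{9}$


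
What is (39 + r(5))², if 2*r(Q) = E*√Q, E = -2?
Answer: (39 - √5)² ≈ 1351.6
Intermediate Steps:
r(Q) = -√Q (r(Q) = (-2*√Q)/2 = -√Q)
(39 + r(5))² = (39 - √5)²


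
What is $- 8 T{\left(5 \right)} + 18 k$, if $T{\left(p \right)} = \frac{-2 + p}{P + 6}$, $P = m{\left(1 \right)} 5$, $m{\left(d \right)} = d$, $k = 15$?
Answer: $\frac{2946}{11} \approx 267.82$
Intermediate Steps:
$P = 5$ ($P = 1 \cdot 5 = 5$)
$T{\left(p \right)} = - \frac{2}{11} + \frac{p}{11}$ ($T{\left(p \right)} = \frac{-2 + p}{5 + 6} = \frac{-2 + p}{11} = \left(-2 + p\right) \frac{1}{11} = - \frac{2}{11} + \frac{p}{11}$)
$- 8 T{\left(5 \right)} + 18 k = - 8 \left(- \frac{2}{11} + \frac{1}{11} \cdot 5\right) + 18 \cdot 15 = - 8 \left(- \frac{2}{11} + \frac{5}{11}\right) + 270 = \left(-8\right) \frac{3}{11} + 270 = - \frac{24}{11} + 270 = \frac{2946}{11}$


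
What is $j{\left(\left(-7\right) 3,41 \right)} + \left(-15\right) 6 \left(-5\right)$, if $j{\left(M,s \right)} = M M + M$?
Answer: $870$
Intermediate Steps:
$j{\left(M,s \right)} = M + M^{2}$ ($j{\left(M,s \right)} = M^{2} + M = M + M^{2}$)
$j{\left(\left(-7\right) 3,41 \right)} + \left(-15\right) 6 \left(-5\right) = \left(-7\right) 3 \left(1 - 21\right) + \left(-15\right) 6 \left(-5\right) = - 21 \left(1 - 21\right) - -450 = \left(-21\right) \left(-20\right) + 450 = 420 + 450 = 870$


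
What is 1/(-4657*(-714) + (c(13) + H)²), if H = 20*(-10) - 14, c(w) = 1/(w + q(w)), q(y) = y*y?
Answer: 33124/111657414961 ≈ 2.9666e-7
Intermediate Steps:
q(y) = y²
c(w) = 1/(w + w²)
H = -214 (H = -200 - 14 = -214)
1/(-4657*(-714) + (c(13) + H)²) = 1/(-4657*(-714) + (1/(13*(1 + 13)) - 214)²) = 1/(3325098 + ((1/13)/14 - 214)²) = 1/(3325098 + ((1/13)*(1/14) - 214)²) = 1/(3325098 + (1/182 - 214)²) = 1/(3325098 + (-38947/182)²) = 1/(3325098 + 1516868809/33124) = 1/(111657414961/33124) = 33124/111657414961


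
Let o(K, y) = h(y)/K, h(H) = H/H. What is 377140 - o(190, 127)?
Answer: 71656599/190 ≈ 3.7714e+5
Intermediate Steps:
h(H) = 1
o(K, y) = 1/K
377140 - o(190, 127) = 377140 - 1/190 = 71656599/190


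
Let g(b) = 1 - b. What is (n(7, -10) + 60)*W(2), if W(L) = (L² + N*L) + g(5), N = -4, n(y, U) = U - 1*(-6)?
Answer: -448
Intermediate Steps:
n(y, U) = 6 + U (n(y, U) = U + 6 = 6 + U)
W(L) = -4 + L² - 4*L (W(L) = (L² - 4*L) + (1 - 1*5) = (L² - 4*L) + (1 - 5) = (L² - 4*L) - 4 = -4 + L² - 4*L)
(n(7, -10) + 60)*W(2) = ((6 - 10) + 60)*(-4 + 2² - 4*2) = (-4 + 60)*(-4 + 4 - 8) = 56*(-8) = -448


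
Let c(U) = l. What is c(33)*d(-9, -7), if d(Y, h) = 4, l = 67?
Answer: 268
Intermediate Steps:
c(U) = 67
c(33)*d(-9, -7) = 67*4 = 268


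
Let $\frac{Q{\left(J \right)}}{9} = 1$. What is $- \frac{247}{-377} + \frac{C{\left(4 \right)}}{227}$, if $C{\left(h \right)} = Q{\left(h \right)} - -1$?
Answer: $\frac{4603}{6583} \approx 0.69923$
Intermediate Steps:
$Q{\left(J \right)} = 9$ ($Q{\left(J \right)} = 9 \cdot 1 = 9$)
$C{\left(h \right)} = 10$ ($C{\left(h \right)} = 9 - -1 = 9 + 1 = 10$)
$- \frac{247}{-377} + \frac{C{\left(4 \right)}}{227} = - \frac{247}{-377} + \frac{10}{227} = \left(-247\right) \left(- \frac{1}{377}\right) + 10 \cdot \frac{1}{227} = \frac{19}{29} + \frac{10}{227} = \frac{4603}{6583}$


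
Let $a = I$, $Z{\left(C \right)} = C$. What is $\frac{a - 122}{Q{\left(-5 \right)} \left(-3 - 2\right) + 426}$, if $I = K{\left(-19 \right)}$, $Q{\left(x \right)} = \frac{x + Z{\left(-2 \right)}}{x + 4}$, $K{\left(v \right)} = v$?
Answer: $- \frac{141}{391} \approx -0.36061$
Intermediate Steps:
$Q{\left(x \right)} = \frac{-2 + x}{4 + x}$ ($Q{\left(x \right)} = \frac{x - 2}{x + 4} = \frac{-2 + x}{4 + x}$)
$I = -19$
$a = -19$
$\frac{a - 122}{Q{\left(-5 \right)} \left(-3 - 2\right) + 426} = \frac{-19 - 122}{\frac{-2 - 5}{4 - 5} \left(-3 - 2\right) + 426} = - \frac{141}{\frac{1}{-1} \left(-7\right) \left(-5\right) + 426} = - \frac{141}{\left(-1\right) \left(-7\right) \left(-5\right) + 426} = - \frac{141}{7 \left(-5\right) + 426} = - \frac{141}{-35 + 426} = - \frac{141}{391}$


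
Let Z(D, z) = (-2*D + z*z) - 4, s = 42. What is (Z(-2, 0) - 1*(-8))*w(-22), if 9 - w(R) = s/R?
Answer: 960/11 ≈ 87.273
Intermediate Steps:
Z(D, z) = -4 + z² - 2*D (Z(D, z) = (-2*D + z²) - 4 = (z² - 2*D) - 4 = -4 + z² - 2*D)
w(R) = 9 - 42/R
(Z(-2, 0) - 1*(-8))*w(-22) = ((-4 + 0² - 2*(-2)) - 1*(-8))*(9 - 42/(-22)) = ((-4 + 0 + 4) + 8)*(9 - 42*(-1/22)) = (0 + 8)*(9 + 21/11) = 8*(120/11) = 960/11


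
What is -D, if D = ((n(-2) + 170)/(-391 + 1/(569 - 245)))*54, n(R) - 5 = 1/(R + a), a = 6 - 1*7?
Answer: 3055968/126683 ≈ 24.123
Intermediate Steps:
a = -1 (a = 6 - 7 = -1)
n(R) = 5 + 1/(-1 + R) (n(R) = 5 + 1/(R - 1) = 5 + 1/(-1 + R))
D = -3055968/126683 (D = (((-4 + 5*(-2))/(-1 - 2) + 170)/(-391 + 1/(569 - 245)))*54 = (((-4 - 10)/(-3) + 170)/(-391 + 1/324))*54 = ((-⅓*(-14) + 170)/(-391 + 1/324))*54 = ((14/3 + 170)/(-126683/324))*54 = ((524/3)*(-324/126683))*54 = -56592/126683*54 = -3055968/126683 ≈ -24.123)
-D = -1*(-3055968/126683) = 3055968/126683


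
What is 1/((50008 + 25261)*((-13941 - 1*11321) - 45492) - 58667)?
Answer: -1/5325641493 ≈ -1.8777e-10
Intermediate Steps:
1/((50008 + 25261)*((-13941 - 1*11321) - 45492) - 58667) = 1/(75269*((-13941 - 11321) - 45492) - 58667) = 1/(75269*(-25262 - 45492) - 58667) = 1/(75269*(-70754) - 58667) = 1/(-5325582826 - 58667) = 1/(-5325641493) = -1/5325641493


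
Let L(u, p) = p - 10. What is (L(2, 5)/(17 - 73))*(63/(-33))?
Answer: -15/88 ≈ -0.17045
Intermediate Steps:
L(u, p) = -10 + p
(L(2, 5)/(17 - 73))*(63/(-33)) = ((-10 + 5)/(17 - 73))*(63/(-33)) = (-5/(-56))*(63*(-1/33)) = -1/56*(-5)*(-21/11) = (5/56)*(-21/11) = -15/88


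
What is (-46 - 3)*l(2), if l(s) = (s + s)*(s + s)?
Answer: -784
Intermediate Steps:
l(s) = 4*s**2 (l(s) = (2*s)*(2*s) = 4*s**2)
(-46 - 3)*l(2) = (-46 - 3)*(4*2**2) = -196*4 = -49*16 = -784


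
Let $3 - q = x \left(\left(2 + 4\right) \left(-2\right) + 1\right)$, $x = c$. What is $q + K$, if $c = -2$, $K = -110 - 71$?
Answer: $-200$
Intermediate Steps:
$K = -181$
$x = -2$
$q = -19$ ($q = 3 - - 2 \left(\left(2 + 4\right) \left(-2\right) + 1\right) = 3 - - 2 \left(6 \left(-2\right) + 1\right) = 3 - - 2 \left(-12 + 1\right) = 3 - \left(-2\right) \left(-11\right) = 3 - 22 = -19$)
$q + K = -19 - 181 = -200$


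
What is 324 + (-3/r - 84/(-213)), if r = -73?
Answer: 1681549/5183 ≈ 324.44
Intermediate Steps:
324 + (-3/r - 84/(-213)) = 324 + (-3/(-73) - 84/(-213)) = 324 + (-3*(-1/73) - 84*(-1/213)) = 324 + (3/73 + 28/71) = 324 + 2257/5183 = 1681549/5183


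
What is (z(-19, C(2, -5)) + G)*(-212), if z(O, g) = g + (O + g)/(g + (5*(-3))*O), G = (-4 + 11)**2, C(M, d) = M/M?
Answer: -1513892/143 ≈ -10587.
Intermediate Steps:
C(M, d) = 1
G = 49 (G = 7**2 = 49)
z(O, g) = g + (O + g)/(g - 15*O)
(z(-19, C(2, -5)) + G)*(-212) = ((-1*(-19) - 1*1 - 1*1**2 + 15*(-19)*1)/(-1*1 + 15*(-19)) + 49)*(-212) = ((19 - 1 - 1*1 - 285)/(-1 - 285) + 49)*(-212) = ((19 - 1 - 1 - 285)/(-286) + 49)*(-212) = (-1/286*(-268) + 49)*(-212) = (134/143 + 49)*(-212) = (7141/143)*(-212) = -1513892/143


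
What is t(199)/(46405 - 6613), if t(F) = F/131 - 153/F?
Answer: 9779/518668824 ≈ 1.8854e-5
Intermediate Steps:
t(F) = -153/F + F/131 (t(F) = F*(1/131) - 153/F = F/131 - 153/F = -153/F + F/131)
t(199)/(46405 - 6613) = (-153/199 + (1/131)*199)/(46405 - 6613) = (-153*1/199 + 199/131)/39792 = (-153/199 + 199/131)*(1/39792) = (19558/26069)*(1/39792) = 9779/518668824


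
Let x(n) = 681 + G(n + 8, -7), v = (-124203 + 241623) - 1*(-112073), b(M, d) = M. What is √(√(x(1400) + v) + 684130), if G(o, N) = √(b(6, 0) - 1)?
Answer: √(684130 + √(230174 + √5)) ≈ 827.41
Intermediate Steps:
G(o, N) = √5 (G(o, N) = √(6 - 1) = √5)
v = 229493 (v = 117420 + 112073 = 229493)
x(n) = 681 + √5
√(√(x(1400) + v) + 684130) = √(√((681 + √5) + 229493) + 684130) = √(√(230174 + √5) + 684130) = √(684130 + √(230174 + √5))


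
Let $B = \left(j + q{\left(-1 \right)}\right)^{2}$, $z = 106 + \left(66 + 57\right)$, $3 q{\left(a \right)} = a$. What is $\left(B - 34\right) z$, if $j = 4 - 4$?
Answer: $- \frac{69845}{9} \approx -7760.6$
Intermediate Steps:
$q{\left(a \right)} = \frac{a}{3}$
$j = 0$ ($j = 4 - 4 = 0$)
$z = 229$ ($z = 106 + 123 = 229$)
$B = \frac{1}{9}$ ($B = \left(0 + \frac{1}{3} \left(-1\right)\right)^{2} = \left(0 - \frac{1}{3}\right)^{2} = \left(- \frac{1}{3}\right)^{2} = \frac{1}{9} \approx 0.11111$)
$\left(B - 34\right) z = \left(\frac{1}{9} - 34\right) 229 = \left(- \frac{305}{9}\right) 229 = - \frac{69845}{9}$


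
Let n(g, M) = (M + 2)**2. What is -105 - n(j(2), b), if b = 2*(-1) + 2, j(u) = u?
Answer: -109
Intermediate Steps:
b = 0 (b = -2 + 2 = 0)
n(g, M) = (2 + M)**2
-105 - n(j(2), b) = -105 - (2 + 0)**2 = -105 - 1*2**2 = -105 - 1*4 = -105 - 4 = -109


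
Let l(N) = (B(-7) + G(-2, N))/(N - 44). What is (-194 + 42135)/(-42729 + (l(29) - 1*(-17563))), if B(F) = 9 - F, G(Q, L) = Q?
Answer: -629115/377504 ≈ -1.6665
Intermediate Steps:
l(N) = 14/(-44 + N) (l(N) = ((9 - 1*(-7)) - 2)/(N - 44) = ((9 + 7) - 2)/(-44 + N) = (16 - 2)/(-44 + N) = 14/(-44 + N))
(-194 + 42135)/(-42729 + (l(29) - 1*(-17563))) = (-194 + 42135)/(-42729 + (14/(-44 + 29) - 1*(-17563))) = 41941/(-42729 + (14/(-15) + 17563)) = 41941/(-42729 + (14*(-1/15) + 17563)) = 41941/(-42729 + (-14/15 + 17563)) = 41941/(-42729 + 263431/15) = 41941/(-377504/15) = 41941*(-15/377504) = -629115/377504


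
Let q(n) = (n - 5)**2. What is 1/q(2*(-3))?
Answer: 1/121 ≈ 0.0082645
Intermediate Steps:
q(n) = (-5 + n)**2
1/q(2*(-3)) = 1/((-5 + 2*(-3))**2) = 1/((-5 - 6)**2) = 1/((-11)**2) = 1/121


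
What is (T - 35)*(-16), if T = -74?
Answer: 1744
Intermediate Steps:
(T - 35)*(-16) = (-74 - 35)*(-16) = -109*(-16) = 1744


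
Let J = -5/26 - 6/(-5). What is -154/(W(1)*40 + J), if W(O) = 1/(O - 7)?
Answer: 60060/2207 ≈ 27.213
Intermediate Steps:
W(O) = 1/(-7 + O)
J = 131/130 (J = -5*1/26 - 6*(-⅕) = -5/26 + 6/5 = 131/130 ≈ 1.0077)
-154/(W(1)*40 + J) = -154/(40/(-7 + 1) + 131/130) = -154/(40/(-6) + 131/130) = -154/(-⅙*40 + 131/130) = -154/(-20/3 + 131/130) = -154/(-2207/390) = -154*(-390/2207) = 60060/2207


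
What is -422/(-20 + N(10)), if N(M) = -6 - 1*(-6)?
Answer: 211/10 ≈ 21.100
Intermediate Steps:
N(M) = 0 (N(M) = -6 + 6 = 0)
-422/(-20 + N(10)) = -422/(-20 + 0) = -422/(-20) = -422*(-1/20) = 211/10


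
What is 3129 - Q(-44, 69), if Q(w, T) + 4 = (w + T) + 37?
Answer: 3071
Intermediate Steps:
Q(w, T) = 33 + T + w (Q(w, T) = -4 + ((w + T) + 37) = -4 + ((T + w) + 37) = -4 + (37 + T + w) = 33 + T + w)
3129 - Q(-44, 69) = 3129 - (33 + 69 - 44) = 3129 - 1*58 = 3129 - 58 = 3071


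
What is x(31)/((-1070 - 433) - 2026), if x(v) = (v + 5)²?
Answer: -1296/3529 ≈ -0.36724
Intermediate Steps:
x(v) = (5 + v)²
x(31)/((-1070 - 433) - 2026) = (5 + 31)²/((-1070 - 433) - 2026) = 36²/(-1503 - 2026) = 1296/(-3529) = 1296*(-1/3529) = -1296/3529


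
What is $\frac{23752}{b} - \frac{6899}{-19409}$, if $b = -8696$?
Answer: $- \frac{50126108}{21097583} \approx -2.3759$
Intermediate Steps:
$\frac{23752}{b} - \frac{6899}{-19409} = \frac{23752}{-8696} - \frac{6899}{-19409} = 23752 \left(- \frac{1}{8696}\right) - - \frac{6899}{19409} = - \frac{2969}{1087} + \frac{6899}{19409} = - \frac{50126108}{21097583}$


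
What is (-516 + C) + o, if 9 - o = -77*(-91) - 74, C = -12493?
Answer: -19933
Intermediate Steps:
o = -6924 (o = 9 - (-77*(-91) - 74) = 9 - (7007 - 74) = 9 - 1*6933 = 9 - 6933 = -6924)
(-516 + C) + o = (-516 - 12493) - 6924 = -13009 - 6924 = -19933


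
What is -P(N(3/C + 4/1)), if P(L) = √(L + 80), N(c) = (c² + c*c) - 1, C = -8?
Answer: -√6738/8 ≈ -10.261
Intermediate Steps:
N(c) = -1 + 2*c² (N(c) = (c² + c²) - 1 = 2*c² - 1 = -1 + 2*c²)
P(L) = √(80 + L)
-P(N(3/C + 4/1)) = -√(80 + (-1 + 2*(3/(-8) + 4/1)²)) = -√(80 + (-1 + 2*(3*(-⅛) + 4*1)²)) = -√(80 + (-1 + 2*(-3/8 + 4)²)) = -√(80 + (-1 + 2*(29/8)²)) = -√(80 + (-1 + 2*(841/64))) = -√(80 + (-1 + 841/32)) = -√(80 + 809/32) = -√(3369/32) = -√6738/8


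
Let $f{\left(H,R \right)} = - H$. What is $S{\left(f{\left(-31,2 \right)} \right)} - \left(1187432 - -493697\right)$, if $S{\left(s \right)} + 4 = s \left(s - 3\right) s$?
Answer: $-1654225$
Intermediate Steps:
$S{\left(s \right)} = -4 + s^{2} \left(-3 + s\right)$ ($S{\left(s \right)} = -4 + s \left(s - 3\right) s = -4 + s \left(-3 + s\right) s = -4 + s^{2} \left(-3 + s\right)$)
$S{\left(f{\left(-31,2 \right)} \right)} - \left(1187432 - -493697\right) = \left(-4 + \left(\left(-1\right) \left(-31\right)\right)^{3} - 3 \left(\left(-1\right) \left(-31\right)\right)^{2}\right) - \left(1187432 - -493697\right) = \left(-4 + 31^{3} - 3 \cdot 31^{2}\right) - \left(1187432 + 493697\right) = \left(-4 + 29791 - 2883\right) - 1681129 = 26904 - 1681129 = -1654225$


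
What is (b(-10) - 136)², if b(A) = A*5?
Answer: 34596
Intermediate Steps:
b(A) = 5*A
(b(-10) - 136)² = (5*(-10) - 136)² = (-50 - 136)² = (-186)² = 34596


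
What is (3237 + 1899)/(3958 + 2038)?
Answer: 1284/1499 ≈ 0.85657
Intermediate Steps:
(3237 + 1899)/(3958 + 2038) = 5136/5996 = 5136*(1/5996) = 1284/1499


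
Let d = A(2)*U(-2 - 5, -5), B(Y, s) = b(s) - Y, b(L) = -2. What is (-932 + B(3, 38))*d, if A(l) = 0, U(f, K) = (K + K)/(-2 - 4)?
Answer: 0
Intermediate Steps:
B(Y, s) = -2 - Y
U(f, K) = -K/3 (U(f, K) = (2*K)/(-6) = (2*K)*(-⅙) = -K/3)
d = 0 (d = 0*(-⅓*(-5)) = 0*(5/3) = 0)
(-932 + B(3, 38))*d = (-932 + (-2 - 1*3))*0 = (-932 + (-2 - 3))*0 = (-932 - 5)*0 = -937*0 = 0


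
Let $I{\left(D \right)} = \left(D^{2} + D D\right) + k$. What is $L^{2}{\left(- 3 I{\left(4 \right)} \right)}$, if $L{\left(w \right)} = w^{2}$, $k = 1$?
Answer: $96059601$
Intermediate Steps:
$I{\left(D \right)} = 1 + 2 D^{2}$ ($I{\left(D \right)} = \left(D^{2} + D D\right) + 1 = \left(D^{2} + D^{2}\right) + 1 = 2 D^{2} + 1 = 1 + 2 D^{2}$)
$L^{2}{\left(- 3 I{\left(4 \right)} \right)} = \left(\left(- 3 \left(1 + 2 \cdot 4^{2}\right)\right)^{2}\right)^{2} = \left(\left(- 3 \left(1 + 2 \cdot 16\right)\right)^{2}\right)^{2} = \left(\left(- 3 \left(1 + 32\right)\right)^{2}\right)^{2} = \left(\left(\left(-3\right) 33\right)^{2}\right)^{2} = \left(\left(-99\right)^{2}\right)^{2} = 9801^{2} = 96059601$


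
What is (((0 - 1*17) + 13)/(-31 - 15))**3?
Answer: 8/12167 ≈ 0.00065752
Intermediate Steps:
(((0 - 1*17) + 13)/(-31 - 15))**3 = (((0 - 17) + 13)/(-46))**3 = ((-17 + 13)*(-1/46))**3 = (-4*(-1/46))**3 = (2/23)**3 = 8/12167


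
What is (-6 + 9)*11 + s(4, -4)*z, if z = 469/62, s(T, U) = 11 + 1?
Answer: 3837/31 ≈ 123.77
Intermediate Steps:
s(T, U) = 12
z = 469/62 (z = 469*(1/62) = 469/62 ≈ 7.5645)
(-6 + 9)*11 + s(4, -4)*z = (-6 + 9)*11 + 12*(469/62) = 3*11 + 2814/31 = 33 + 2814/31 = 3837/31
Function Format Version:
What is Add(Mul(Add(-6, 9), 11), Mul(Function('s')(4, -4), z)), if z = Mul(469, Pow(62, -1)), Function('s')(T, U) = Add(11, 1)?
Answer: Rational(3837, 31) ≈ 123.77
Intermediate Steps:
Function('s')(T, U) = 12
z = Rational(469, 62) (z = Mul(469, Rational(1, 62)) = Rational(469, 62) ≈ 7.5645)
Add(Mul(Add(-6, 9), 11), Mul(Function('s')(4, -4), z)) = Add(Mul(Add(-6, 9), 11), Mul(12, Rational(469, 62))) = Add(Mul(3, 11), Rational(2814, 31)) = Add(33, Rational(2814, 31)) = Rational(3837, 31)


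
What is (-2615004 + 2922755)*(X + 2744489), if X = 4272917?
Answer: 2159613713906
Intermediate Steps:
(-2615004 + 2922755)*(X + 2744489) = (-2615004 + 2922755)*(4272917 + 2744489) = 307751*7017406 = 2159613713906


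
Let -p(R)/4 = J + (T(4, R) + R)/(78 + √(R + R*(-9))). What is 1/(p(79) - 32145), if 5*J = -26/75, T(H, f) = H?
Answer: 375*(-√158 + 39*I)/(-470178819*I + 12054271*√158) ≈ -3.1106e-5 - 1.2024e-9*I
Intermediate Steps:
J = -26/375 (J = (-26/75)/5 = (-26*1/75)/5 = (⅕)*(-26/75) = -26/375 ≈ -0.069333)
p(R) = 104/375 - 4*(4 + R)/(78 + 2*√2*√(-R)) (p(R) = -4*(-26/375 + (4 + R)/(78 + √(R + R*(-9)))) = -4*(-26/375 + (4 + R)/(78 + √(R - 9*R))) = -4*(-26/375 + (4 + R)/(78 + √(-8*R))) = -4*(-26/375 + (4 + R)/(78 + 2*√2*√(-R))) = 104/375 - 4*(4 + R)/(78 + 2*√2*√(-R)))
1/(p(79) - 32145) = 1/(2*(528 - 375*79 + 52*√2*√(-1*79))/(375*(39 + √2*√(-1*79))) - 32145) = 1/(2*(528 - 29625 + 52*√2*√(-79))/(375*(39 + √2*√(-79))) - 32145) = 1/(2*(528 - 29625 + 52*√2*(I*√79))/(375*(39 + √2*(I*√79))) - 32145) = 1/(2*(528 - 29625 + 52*I*√158)/(375*(39 + I*√158)) - 32145) = 1/(2*(-29097 + 52*I*√158)/(375*(39 + I*√158)) - 32145) = 1/(-32145 + 2*(-29097 + 52*I*√158)/(375*(39 + I*√158)))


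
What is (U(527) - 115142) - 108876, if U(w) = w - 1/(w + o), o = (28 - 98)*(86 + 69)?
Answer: -2307097592/10323 ≈ -2.2349e+5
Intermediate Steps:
o = -10850 (o = -70*155 = -10850)
U(w) = w - 1/(-10850 + w) (U(w) = w - 1/(w - 10850) = w - 1/(-10850 + w))
(U(527) - 115142) - 108876 = ((-1 + 527**2 - 10850*527)/(-10850 + 527) - 115142) - 108876 = ((-1 + 277729 - 5717950)/(-10323) - 115142) - 108876 = (-1/10323*(-5440222) - 115142) - 108876 = (5440222/10323 - 115142) - 108876 = -1183170644/10323 - 108876 = -2307097592/10323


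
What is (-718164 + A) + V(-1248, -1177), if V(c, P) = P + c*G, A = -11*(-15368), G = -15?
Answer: -531573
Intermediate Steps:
A = 169048
V(c, P) = P - 15*c (V(c, P) = P + c*(-15) = P - 15*c)
(-718164 + A) + V(-1248, -1177) = (-718164 + 169048) + (-1177 - 15*(-1248)) = -549116 + (-1177 + 18720) = -549116 + 17543 = -531573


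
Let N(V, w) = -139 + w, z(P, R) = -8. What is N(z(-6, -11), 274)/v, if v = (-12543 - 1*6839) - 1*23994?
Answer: -135/43376 ≈ -0.0031123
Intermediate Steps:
v = -43376 (v = (-12543 - 6839) - 23994 = -19382 - 23994 = -43376)
N(z(-6, -11), 274)/v = (-139 + 274)/(-43376) = 135*(-1/43376) = -135/43376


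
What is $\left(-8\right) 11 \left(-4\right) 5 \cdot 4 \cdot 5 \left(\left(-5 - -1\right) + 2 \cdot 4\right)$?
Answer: $140800$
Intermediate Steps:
$\left(-8\right) 11 \left(-4\right) 5 \cdot 4 \cdot 5 \left(\left(-5 - -1\right) + 2 \cdot 4\right) = - 88 \left(- 20 \cdot 20 \left(\left(-5 + 1\right) + 8\right)\right) = - 88 \left(- 20 \cdot 20 \left(-4 + 8\right)\right) = - 88 \left(- 20 \cdot 20 \cdot 4\right) = - 88 \left(\left(-20\right) 80\right) = \left(-88\right) \left(-1600\right) = 140800$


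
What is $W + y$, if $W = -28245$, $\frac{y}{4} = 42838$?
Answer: $143107$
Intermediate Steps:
$y = 171352$ ($y = 4 \cdot 42838 = 171352$)
$W + y = -28245 + 171352 = 143107$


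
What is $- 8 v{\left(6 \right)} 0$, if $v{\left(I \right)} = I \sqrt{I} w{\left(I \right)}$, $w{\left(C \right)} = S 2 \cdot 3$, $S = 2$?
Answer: $0$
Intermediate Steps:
$w{\left(C \right)} = 12$ ($w{\left(C \right)} = 2 \cdot 2 \cdot 3 = 4 \cdot 3 = 12$)
$v{\left(I \right)} = 12 I^{\frac{3}{2}}$ ($v{\left(I \right)} = I \sqrt{I} 12 = I^{\frac{3}{2}} \cdot 12 = 12 I^{\frac{3}{2}}$)
$- 8 v{\left(6 \right)} 0 = - 8 \cdot 12 \cdot 6^{\frac{3}{2}} \cdot 0 = - 8 \cdot 12 \cdot 6 \sqrt{6} \cdot 0 = - 8 \cdot 72 \sqrt{6} \cdot 0 = - 576 \sqrt{6} \cdot 0 = 0$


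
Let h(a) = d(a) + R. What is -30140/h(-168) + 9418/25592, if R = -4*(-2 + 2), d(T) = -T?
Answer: -6872863/38388 ≈ -179.04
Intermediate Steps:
R = 0 (R = -4*0 = 0)
h(a) = -a (h(a) = -a + 0 = -a)
-30140/h(-168) + 9418/25592 = -30140/((-1*(-168))) + 9418/25592 = -30140/168 + 9418*(1/25592) = -30140*1/168 + 4709/12796 = -7535/42 + 4709/12796 = -6872863/38388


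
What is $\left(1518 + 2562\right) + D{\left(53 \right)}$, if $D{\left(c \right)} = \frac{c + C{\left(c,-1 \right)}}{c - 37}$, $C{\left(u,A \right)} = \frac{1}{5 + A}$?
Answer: $\frac{261333}{64} \approx 4083.3$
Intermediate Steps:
$D{\left(c \right)} = \frac{\frac{1}{4} + c}{-37 + c}$ ($D{\left(c \right)} = \frac{c + \frac{1}{5 - 1}}{c - 37} = \frac{c + \frac{1}{4}}{-37 + c} = \frac{\frac{1}{4} + c}{-37 + c}$)
$\left(1518 + 2562\right) + D{\left(53 \right)} = \left(1518 + 2562\right) + \frac{\frac{1}{4} + 53}{-37 + 53} = 4080 + \frac{1}{16} \cdot \frac{213}{4} = 4080 + \frac{213}{64} = \frac{261333}{64}$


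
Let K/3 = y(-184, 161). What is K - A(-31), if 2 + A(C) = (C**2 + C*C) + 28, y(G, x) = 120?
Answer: -1588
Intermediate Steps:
A(C) = 26 + 2*C**2 (A(C) = -2 + ((C**2 + C*C) + 28) = -2 + ((C**2 + C**2) + 28) = -2 + (2*C**2 + 28) = -2 + (28 + 2*C**2) = 26 + 2*C**2)
K = 360 (K = 3*120 = 360)
K - A(-31) = 360 - (26 + 2*(-31)**2) = 360 - (26 + 2*961) = 360 - (26 + 1922) = 360 - 1*1948 = 360 - 1948 = -1588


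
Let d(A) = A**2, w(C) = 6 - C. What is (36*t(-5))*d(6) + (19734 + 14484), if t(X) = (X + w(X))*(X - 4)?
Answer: -35766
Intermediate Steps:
t(X) = -24 + 6*X (t(X) = (X + (6 - X))*(X - 4) = 6*(-4 + X) = -24 + 6*X)
(36*t(-5))*d(6) + (19734 + 14484) = (36*(-24 + 6*(-5)))*6**2 + (19734 + 14484) = (36*(-24 - 30))*36 + 34218 = (36*(-54))*36 + 34218 = -1944*36 + 34218 = -69984 + 34218 = -35766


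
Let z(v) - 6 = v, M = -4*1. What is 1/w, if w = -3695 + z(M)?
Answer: -1/3693 ≈ -0.00027078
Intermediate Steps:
M = -4
z(v) = 6 + v
w = -3693 (w = -3695 + (6 - 4) = -3695 + 2 = -3693)
1/w = 1/(-3693) = -1/3693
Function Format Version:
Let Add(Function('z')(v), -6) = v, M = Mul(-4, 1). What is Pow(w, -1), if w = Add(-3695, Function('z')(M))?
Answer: Rational(-1, 3693) ≈ -0.00027078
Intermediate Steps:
M = -4
Function('z')(v) = Add(6, v)
w = -3693 (w = Add(-3695, Add(6, -4)) = Add(-3695, 2) = -3693)
Pow(w, -1) = Pow(-3693, -1) = Rational(-1, 3693)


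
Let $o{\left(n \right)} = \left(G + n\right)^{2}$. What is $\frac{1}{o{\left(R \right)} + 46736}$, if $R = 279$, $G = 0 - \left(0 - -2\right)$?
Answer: $\frac{1}{123465} \approx 8.0995 \cdot 10^{-6}$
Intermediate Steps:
$G = -2$ ($G = 0 - \left(0 + 2\right) = 0 - 2 = -2$)
$o{\left(n \right)} = \left(-2 + n\right)^{2}$
$\frac{1}{o{\left(R \right)} + 46736} = \frac{1}{\left(-2 + 279\right)^{2} + 46736} = \frac{1}{277^{2} + 46736} = \frac{1}{76729 + 46736} = \frac{1}{123465}$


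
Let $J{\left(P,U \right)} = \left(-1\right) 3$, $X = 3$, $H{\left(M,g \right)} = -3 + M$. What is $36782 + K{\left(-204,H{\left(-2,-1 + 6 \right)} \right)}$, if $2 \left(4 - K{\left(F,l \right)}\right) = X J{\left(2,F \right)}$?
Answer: $\frac{73581}{2} \approx 36791.0$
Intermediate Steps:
$J{\left(P,U \right)} = -3$
$K{\left(F,l \right)} = \frac{17}{2}$ ($K{\left(F,l \right)} = 4 - \frac{3 \left(-3\right)}{2} = 4 - - \frac{9}{2} = 4 + \frac{9}{2} = \frac{17}{2}$)
$36782 + K{\left(-204,H{\left(-2,-1 + 6 \right)} \right)} = 36782 + \frac{17}{2} = \frac{73581}{2}$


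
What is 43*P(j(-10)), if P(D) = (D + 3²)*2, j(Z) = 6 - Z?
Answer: 2150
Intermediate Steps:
P(D) = 18 + 2*D (P(D) = (D + 9)*2 = (9 + D)*2 = 18 + 2*D)
43*P(j(-10)) = 43*(18 + 2*(6 - 1*(-10))) = 43*(18 + 2*(6 + 10)) = 43*(18 + 2*16) = 43*(18 + 32) = 43*50 = 2150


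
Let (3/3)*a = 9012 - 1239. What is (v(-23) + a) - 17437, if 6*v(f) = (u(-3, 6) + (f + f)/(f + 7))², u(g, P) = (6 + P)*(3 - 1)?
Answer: -3664751/384 ≈ -9543.6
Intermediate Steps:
a = 7773 (a = 9012 - 1239 = 7773)
u(g, P) = 12 + 2*P (u(g, P) = (6 + P)*2 = 12 + 2*P)
v(f) = (24 + 2*f/(7 + f))²/6 (v(f) = ((12 + 2*6) + (f + f)/(f + 7))²/6 = ((12 + 12) + (2*f)/(7 + f))²/6 = (24 + 2*f/(7 + f))²/6)
(v(-23) + a) - 17437 = (2*(84 + 13*(-23))²/(3*(7 - 23)²) + 7773) - 17437 = ((⅔)*(84 - 299)²/(-16)² + 7773) - 17437 = ((⅔)*(1/256)*(-215)² + 7773) - 17437 = ((⅔)*(1/256)*46225 + 7773) - 17437 = (46225/384 + 7773) - 17437 = 3031057/384 - 17437 = -3664751/384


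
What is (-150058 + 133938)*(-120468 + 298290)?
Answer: -2866490640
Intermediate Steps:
(-150058 + 133938)*(-120468 + 298290) = -16120*177822 = -2866490640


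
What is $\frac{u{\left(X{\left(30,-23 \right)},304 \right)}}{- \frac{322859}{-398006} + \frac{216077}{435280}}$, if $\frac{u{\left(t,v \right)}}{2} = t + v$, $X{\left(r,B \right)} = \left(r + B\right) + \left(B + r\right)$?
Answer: $\frac{18363869478080}{37755667997} \approx 486.39$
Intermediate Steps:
$X{\left(r,B \right)} = 2 B + 2 r$ ($X{\left(r,B \right)} = \left(B + r\right) + \left(B + r\right) = 2 B + 2 r$)
$u{\left(t,v \right)} = 2 t + 2 v$ ($u{\left(t,v \right)} = 2 \left(t + v\right) = 2 t + 2 v$)
$\frac{u{\left(X{\left(30,-23 \right)},304 \right)}}{- \frac{322859}{-398006} + \frac{216077}{435280}} = \frac{2 \left(2 \left(-23\right) + 2 \cdot 30\right) + 2 \cdot 304}{- \frac{322859}{-398006} + \frac{216077}{435280}} = \frac{2 \left(-46 + 60\right) + 608}{\left(-322859\right) \left(- \frac{1}{398006}\right) + 216077 \cdot \frac{1}{435280}} = \frac{2 \cdot 14 + 608}{\frac{322859}{398006} + \frac{216077}{435280}} = \frac{28 + 608}{\frac{113267003991}{86622025840}} = 636 \cdot \frac{86622025840}{113267003991} = \frac{18363869478080}{37755667997}$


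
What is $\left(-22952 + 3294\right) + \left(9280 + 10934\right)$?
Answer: $556$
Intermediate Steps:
$\left(-22952 + 3294\right) + \left(9280 + 10934\right) = -19658 + 20214 = 556$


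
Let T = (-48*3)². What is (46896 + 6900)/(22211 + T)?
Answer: 53796/42947 ≈ 1.2526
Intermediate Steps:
T = 20736 (T = (-6*24)² = (-144)² = 20736)
(46896 + 6900)/(22211 + T) = (46896 + 6900)/(22211 + 20736) = 53796/42947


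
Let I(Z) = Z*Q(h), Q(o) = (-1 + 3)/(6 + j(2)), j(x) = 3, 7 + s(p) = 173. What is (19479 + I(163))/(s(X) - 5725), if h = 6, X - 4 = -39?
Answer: -175637/50031 ≈ -3.5106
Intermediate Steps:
X = -35 (X = 4 - 39 = -35)
s(p) = 166 (s(p) = -7 + 173 = 166)
Q(o) = 2/9 (Q(o) = (-1 + 3)/(6 + 3) = 2/9)
I(Z) = 2*Z/9 (I(Z) = Z*(2/9) = 2*Z/9)
(19479 + I(163))/(s(X) - 5725) = (19479 + (2/9)*163)/(166 - 5725) = (19479 + 326/9)/(-5559) = (175637/9)*(-1/5559) = -175637/50031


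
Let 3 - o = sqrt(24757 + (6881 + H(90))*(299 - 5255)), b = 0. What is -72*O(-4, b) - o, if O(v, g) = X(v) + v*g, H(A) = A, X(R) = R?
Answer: 285 + I*sqrt(34523519) ≈ 285.0 + 5875.7*I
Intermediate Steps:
O(v, g) = v + g*v (O(v, g) = v + v*g = v + g*v)
o = 3 - I*sqrt(34523519) (o = 3 - sqrt(24757 + (6881 + 90)*(299 - 5255)) = 3 - sqrt(24757 + 6971*(-4956)) = 3 - sqrt(24757 - 34548276) = 3 - sqrt(-34523519) = 3 - I*sqrt(34523519) ≈ 3.0 - 5875.7*I)
-72*O(-4, b) - o = -(-288)*(1 + 0) - (3 - I*sqrt(34523519)) = -(-288) + (-3 + I*sqrt(34523519)) = -72*(-4) + (-3 + I*sqrt(34523519)) = 288 + (-3 + I*sqrt(34523519)) = 285 + I*sqrt(34523519)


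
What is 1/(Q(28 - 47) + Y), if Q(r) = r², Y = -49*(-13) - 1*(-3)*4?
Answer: 1/1010 ≈ 0.00099010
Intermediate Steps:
Y = 649 (Y = 637 + 3*4 = 637 + 12 = 649)
1/(Q(28 - 47) + Y) = 1/((28 - 47)² + 649) = 1/((-19)² + 649) = 1/(361 + 649) = 1/1010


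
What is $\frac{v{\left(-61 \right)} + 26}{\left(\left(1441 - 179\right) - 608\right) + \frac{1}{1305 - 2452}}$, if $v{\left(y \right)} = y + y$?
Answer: $- \frac{110112}{750137} \approx -0.14679$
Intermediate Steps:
$v{\left(y \right)} = 2 y$
$\frac{v{\left(-61 \right)} + 26}{\left(\left(1441 - 179\right) - 608\right) + \frac{1}{1305 - 2452}} = \frac{2 \left(-61\right) + 26}{\left(\left(1441 - 179\right) - 608\right) + \frac{1}{1305 - 2452}} = \frac{-122 + 26}{\left(1262 - 608\right) + \frac{1}{-1147}} = - \frac{96}{654 - \frac{1}{1147}} = - \frac{96}{\frac{750137}{1147}} = \left(-96\right) \frac{1147}{750137} = - \frac{110112}{750137}$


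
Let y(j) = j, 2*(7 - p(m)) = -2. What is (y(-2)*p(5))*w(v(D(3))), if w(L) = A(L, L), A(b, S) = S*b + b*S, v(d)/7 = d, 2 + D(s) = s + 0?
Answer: -1568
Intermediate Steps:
D(s) = -2 + s (D(s) = -2 + (s + 0) = -2 + s)
v(d) = 7*d
A(b, S) = 2*S*b (A(b, S) = S*b + S*b = 2*S*b)
p(m) = 8 (p(m) = 7 - ½*(-2) = 7 + 1 = 8)
w(L) = 2*L² (w(L) = 2*L*L = 2*L²)
(y(-2)*p(5))*w(v(D(3))) = (-2*8)*(2*(7*(-2 + 3))²) = -32*(7*1)² = -32*7² = -32*49 = -16*98 = -1568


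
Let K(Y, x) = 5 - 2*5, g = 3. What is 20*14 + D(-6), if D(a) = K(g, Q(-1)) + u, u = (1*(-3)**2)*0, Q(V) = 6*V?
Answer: 275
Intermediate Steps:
u = 0 (u = (1*9)*0 = 9*0 = 0)
K(Y, x) = -5 (K(Y, x) = 5 - 10 = -5)
D(a) = -5 (D(a) = -5 + 0 = -5)
20*14 + D(-6) = 20*14 - 5 = 280 - 5 = 275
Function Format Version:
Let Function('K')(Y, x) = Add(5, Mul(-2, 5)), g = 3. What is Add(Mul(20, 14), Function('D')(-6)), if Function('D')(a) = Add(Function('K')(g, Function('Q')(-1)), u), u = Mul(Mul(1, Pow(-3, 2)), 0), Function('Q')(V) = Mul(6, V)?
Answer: 275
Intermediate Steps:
u = 0 (u = Mul(Mul(1, 9), 0) = Mul(9, 0) = 0)
Function('K')(Y, x) = -5 (Function('K')(Y, x) = Add(5, -10) = -5)
Function('D')(a) = -5 (Function('D')(a) = Add(-5, 0) = -5)
Add(Mul(20, 14), Function('D')(-6)) = Add(Mul(20, 14), -5) = Add(280, -5) = 275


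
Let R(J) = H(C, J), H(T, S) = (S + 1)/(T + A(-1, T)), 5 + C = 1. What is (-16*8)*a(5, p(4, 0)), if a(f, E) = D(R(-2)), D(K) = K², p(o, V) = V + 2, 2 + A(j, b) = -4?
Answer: -32/25 ≈ -1.2800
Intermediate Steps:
C = -4 (C = -5 + 1 = -4)
A(j, b) = -6 (A(j, b) = -2 - 4 = -6)
H(T, S) = (1 + S)/(-6 + T) (H(T, S) = (S + 1)/(T - 6) = (1 + S)/(-6 + T))
p(o, V) = 2 + V
R(J) = -⅒ - J/10 (R(J) = (1 + J)/(-6 - 4) = (1 + J)/(-10) = -(1 + J)/10 = -⅒ - J/10)
a(f, E) = 1/100 (a(f, E) = (-⅒ - ⅒*(-2))² = (-⅒ + ⅕)² = (⅒)² = 1/100)
(-16*8)*a(5, p(4, 0)) = -16*8*(1/100) = -128*1/100 = -32/25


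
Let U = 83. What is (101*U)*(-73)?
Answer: -611959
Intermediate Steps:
(101*U)*(-73) = (101*83)*(-73) = 8383*(-73) = -611959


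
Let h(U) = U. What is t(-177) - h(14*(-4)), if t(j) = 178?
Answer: 234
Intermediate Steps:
t(-177) - h(14*(-4)) = 178 - 14*(-4) = 178 - 1*(-56) = 178 + 56 = 234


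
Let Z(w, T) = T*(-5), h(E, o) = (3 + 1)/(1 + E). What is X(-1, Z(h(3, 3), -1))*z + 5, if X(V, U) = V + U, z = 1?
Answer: 9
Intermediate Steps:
h(E, o) = 4/(1 + E)
Z(w, T) = -5*T
X(V, U) = U + V
X(-1, Z(h(3, 3), -1))*z + 5 = (-5*(-1) - 1)*1 + 5 = (5 - 1)*1 + 5 = 4*1 + 5 = 4 + 5 = 9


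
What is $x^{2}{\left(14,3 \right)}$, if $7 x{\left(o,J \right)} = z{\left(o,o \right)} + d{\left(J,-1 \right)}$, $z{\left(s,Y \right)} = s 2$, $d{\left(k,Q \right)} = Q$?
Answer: $\frac{729}{49} \approx 14.878$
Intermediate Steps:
$z{\left(s,Y \right)} = 2 s$
$x{\left(o,J \right)} = - \frac{1}{7} + \frac{2 o}{7}$ ($x{\left(o,J \right)} = \frac{2 o - 1}{7} = \frac{-1 + 2 o}{7} = - \frac{1}{7} + \frac{2 o}{7}$)
$x^{2}{\left(14,3 \right)} = \left(- \frac{1}{7} + \frac{2}{7} \cdot 14\right)^{2} = \left(- \frac{1}{7} + 4\right)^{2} = \left(\frac{27}{7}\right)^{2} = \frac{729}{49}$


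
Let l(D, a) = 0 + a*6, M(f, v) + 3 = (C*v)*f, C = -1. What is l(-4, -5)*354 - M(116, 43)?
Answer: -5629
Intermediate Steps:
M(f, v) = -3 - f*v (M(f, v) = -3 + (-v)*f = -3 - f*v)
l(D, a) = 6*a (l(D, a) = 0 + 6*a = 6*a)
l(-4, -5)*354 - M(116, 43) = (6*(-5))*354 - (-3 - 1*116*43) = -30*354 - (-3 - 4988) = -10620 - 1*(-4991) = -10620 + 4991 = -5629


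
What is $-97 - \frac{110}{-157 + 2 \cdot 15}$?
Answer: $- \frac{12209}{127} \approx -96.134$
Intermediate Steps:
$-97 - \frac{110}{-157 + 2 \cdot 15} = -97 - \frac{110}{-157 + 30} = -97 - \frac{110}{-127} = -97 - - \frac{110}{127} = -97 + \frac{110}{127} = - \frac{12209}{127}$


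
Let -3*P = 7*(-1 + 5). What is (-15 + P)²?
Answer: 5329/9 ≈ 592.11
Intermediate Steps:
P = -28/3 (P = -7*(-1 + 5)/3 = -7*4/3 = -⅓*28 = -28/3 ≈ -9.3333)
(-15 + P)² = (-15 - 28/3)² = (-73/3)² = 5329/9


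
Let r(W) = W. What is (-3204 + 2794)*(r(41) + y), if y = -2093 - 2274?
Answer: 1773660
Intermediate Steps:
y = -4367
(-3204 + 2794)*(r(41) + y) = (-3204 + 2794)*(41 - 4367) = -410*(-4326) = 1773660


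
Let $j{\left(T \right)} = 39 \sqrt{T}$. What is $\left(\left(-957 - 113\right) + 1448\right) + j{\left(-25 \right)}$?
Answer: $378 + 195 i \approx 378.0 + 195.0 i$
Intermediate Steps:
$\left(\left(-957 - 113\right) + 1448\right) + j{\left(-25 \right)} = \left(\left(-957 - 113\right) + 1448\right) + 39 \sqrt{-25} = \left(-1070 + 1448\right) + 39 \cdot 5 i = 378 + 195 i$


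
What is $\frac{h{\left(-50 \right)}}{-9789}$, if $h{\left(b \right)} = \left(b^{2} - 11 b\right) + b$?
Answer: $- \frac{1000}{3263} \approx -0.30647$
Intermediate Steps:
$h{\left(b \right)} = b^{2} - 10 b$
$\frac{h{\left(-50 \right)}}{-9789} = \frac{\left(-50\right) \left(-10 - 50\right)}{-9789} = \left(-50\right) \left(-60\right) \left(- \frac{1}{9789}\right) = 3000 \left(- \frac{1}{9789}\right) = - \frac{1000}{3263}$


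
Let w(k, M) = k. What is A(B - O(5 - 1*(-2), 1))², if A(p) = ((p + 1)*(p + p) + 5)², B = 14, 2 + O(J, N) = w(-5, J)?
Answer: 744839767681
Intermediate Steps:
O(J, N) = -7 (O(J, N) = -2 - 5 = -7)
A(p) = (5 + 2*p*(1 + p))² (A(p) = ((1 + p)*(2*p) + 5)² = (2*p*(1 + p) + 5)² = (5 + 2*p*(1 + p))²)
A(B - O(5 - 1*(-2), 1))² = ((5 + 2*(14 - 1*(-7)) + 2*(14 - 1*(-7))²)²)² = ((5 + 2*(14 + 7) + 2*(14 + 7)²)²)² = ((5 + 2*21 + 2*21²)²)² = ((5 + 42 + 2*441)²)² = ((5 + 42 + 882)²)² = (929²)² = 863041² = 744839767681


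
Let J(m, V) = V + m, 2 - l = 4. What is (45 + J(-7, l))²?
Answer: 1296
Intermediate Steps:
l = -2 (l = 2 - 1*4 = 2 - 4 = -2)
(45 + J(-7, l))² = (45 + (-2 - 7))² = (45 - 9)² = 36² = 1296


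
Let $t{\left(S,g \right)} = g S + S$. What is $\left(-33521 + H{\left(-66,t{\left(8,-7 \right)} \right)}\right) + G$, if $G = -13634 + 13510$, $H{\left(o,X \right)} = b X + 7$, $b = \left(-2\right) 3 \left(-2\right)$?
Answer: $-34214$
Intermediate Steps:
$t{\left(S,g \right)} = S + S g$ ($t{\left(S,g \right)} = S g + S = S + S g$)
$b = 12$ ($b = \left(-6\right) \left(-2\right) = 12$)
$H{\left(o,X \right)} = 7 + 12 X$ ($H{\left(o,X \right)} = 12 X + 7 = 7 + 12 X$)
$G = -124$
$\left(-33521 + H{\left(-66,t{\left(8,-7 \right)} \right)}\right) + G = \left(-33521 + \left(7 + 12 \cdot 8 \left(1 - 7\right)\right)\right) - 124 = \left(-33521 + \left(7 + 12 \cdot 8 \left(-6\right)\right)\right) - 124 = \left(-33521 + \left(7 + 12 \left(-48\right)\right)\right) - 124 = \left(-33521 + \left(7 - 576\right)\right) - 124 = \left(-33521 - 569\right) - 124 = -34090 - 124 = -34214$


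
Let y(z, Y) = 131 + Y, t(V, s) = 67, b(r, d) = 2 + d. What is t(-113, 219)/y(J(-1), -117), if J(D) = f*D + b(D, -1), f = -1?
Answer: 67/14 ≈ 4.7857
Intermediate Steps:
J(D) = 1 - D (J(D) = -D + (2 - 1) = -D + 1 = 1 - D)
t(-113, 219)/y(J(-1), -117) = 67/(131 - 117) = 67/14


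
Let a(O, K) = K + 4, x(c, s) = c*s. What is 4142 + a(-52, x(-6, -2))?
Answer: 4158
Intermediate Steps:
a(O, K) = 4 + K
4142 + a(-52, x(-6, -2)) = 4142 + (4 - 6*(-2)) = 4142 + (4 + 12) = 4142 + 16 = 4158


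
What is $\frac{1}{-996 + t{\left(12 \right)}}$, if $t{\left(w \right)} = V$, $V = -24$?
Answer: $- \frac{1}{1020} \approx -0.00098039$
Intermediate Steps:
$t{\left(w \right)} = -24$
$\frac{1}{-996 + t{\left(12 \right)}} = \frac{1}{-996 - 24} = \frac{1}{-1020} = - \frac{1}{1020}$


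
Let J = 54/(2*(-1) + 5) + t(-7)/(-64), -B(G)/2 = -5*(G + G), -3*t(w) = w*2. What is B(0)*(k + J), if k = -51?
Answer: 0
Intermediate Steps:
t(w) = -2*w/3 (t(w) = -w*2/3 = -2*w/3)
B(G) = 20*G (B(G) = -(-10)*(G + G) = -(-10)*2*G = -(-20)*G = 20*G)
J = 1721/96 (J = 54/(2*(-1) + 5) - ⅔*(-7)/(-64) = 54/(-2 + 5) + (14/3)*(-1/64) = 54/3 - 7/96 = 54*(⅓) - 7/96 = 18 - 7/96 = 1721/96 ≈ 17.927)
B(0)*(k + J) = (20*0)*(-51 + 1721/96) = 0*(-3175/96) = 0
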